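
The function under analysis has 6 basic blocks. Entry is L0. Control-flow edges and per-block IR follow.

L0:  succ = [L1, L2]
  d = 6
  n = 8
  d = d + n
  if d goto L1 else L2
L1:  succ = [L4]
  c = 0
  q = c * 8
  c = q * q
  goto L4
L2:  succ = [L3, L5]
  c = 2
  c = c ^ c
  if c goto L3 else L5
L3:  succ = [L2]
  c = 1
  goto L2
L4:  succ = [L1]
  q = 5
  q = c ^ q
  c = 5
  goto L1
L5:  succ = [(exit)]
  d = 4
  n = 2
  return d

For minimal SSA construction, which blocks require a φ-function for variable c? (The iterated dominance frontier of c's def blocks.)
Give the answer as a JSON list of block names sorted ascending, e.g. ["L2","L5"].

idom tree: L1←L0 L2←L0 L3←L2 L4←L1 L5←L2
Dom at joins:
  L1: preds {L0,L4}: {L0} ∩ {L0,L1,L4} = {L0}; idom=L0
  L2: preds {L0,L3}: {L0} ∩ {L0,L2,L3} = {L0}; idom=L0

DF derivation:
  L1←L0: walk · to L0
  L1←L4: walk L4→L1 to L0
  L2←L0: walk · to L0
  L2←L3: walk L3→L2 to L0
  DF(L0)=∅
  DF(L1)={L1}
  DF(L2)={L2}
  DF(L3)={L2}
  DF(L4)={L1}
  DF(L5)=∅

φ for c: defs {L1,L2,L3,L4}
  DF⁺ = {L1,L2}

Answer: ["L1", "L2"]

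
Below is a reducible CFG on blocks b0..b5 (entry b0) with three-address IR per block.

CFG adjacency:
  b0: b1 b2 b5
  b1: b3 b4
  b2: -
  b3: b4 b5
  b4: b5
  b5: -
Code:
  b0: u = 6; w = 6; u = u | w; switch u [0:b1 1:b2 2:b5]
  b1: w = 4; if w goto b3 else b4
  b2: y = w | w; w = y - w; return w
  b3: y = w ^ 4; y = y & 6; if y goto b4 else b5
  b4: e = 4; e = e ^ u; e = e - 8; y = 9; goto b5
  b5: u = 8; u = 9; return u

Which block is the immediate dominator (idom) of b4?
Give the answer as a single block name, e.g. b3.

idom tree: b1←b0 b2←b0 b3←b1 b4←b1 b5←b0
Dom at joins:
  b4: preds {b1,b3}: {b0,b1} ∩ {b0,b1,b3} = {b0,b1}; idom=b1
  b5: preds {b0,b3,b4}: {b0} ∩ {b0,b1,b3} ∩ {b0,b1,b4} = {b0}; idom=b0

idom(b4) = b1

Answer: b1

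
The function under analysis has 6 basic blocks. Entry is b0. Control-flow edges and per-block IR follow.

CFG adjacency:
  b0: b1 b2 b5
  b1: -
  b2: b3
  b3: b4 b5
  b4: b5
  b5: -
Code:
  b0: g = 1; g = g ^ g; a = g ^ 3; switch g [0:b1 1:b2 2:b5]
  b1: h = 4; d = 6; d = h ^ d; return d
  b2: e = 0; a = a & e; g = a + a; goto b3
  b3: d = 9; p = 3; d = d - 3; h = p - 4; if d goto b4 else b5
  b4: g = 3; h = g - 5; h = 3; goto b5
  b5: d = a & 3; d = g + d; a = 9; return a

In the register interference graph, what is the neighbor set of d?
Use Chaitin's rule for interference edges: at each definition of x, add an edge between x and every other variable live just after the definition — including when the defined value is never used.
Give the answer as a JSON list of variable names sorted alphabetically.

Per-block:
  b0 def {a,g} use ∅
  b1 def {d,h} use ∅
  b2 def {a,e,g} use {a}
  b3 def {d,h,p} use ∅
  b4 def {g,h} use ∅
  b5 def {a,d} use {a,g}

Backward fixpoint:
  live b0: ∅→{a,g}
  live b1: ∅→∅
  live b2: {a}→{a,g}
  live b3: {a,g}→{a,g}
  live b4: {a}→{a,g}
  live b5: {a,g}→∅

Interfere edges:
  a: {d,e,g,h,p}
  d: {a,g,h,p}
  e: {a}
  g: {a,d,h,p}
  h: {a,d,g}
  p: {a,d,g}

N(d) = ["a", "g", "h", "p"]

Answer: ["a", "g", "h", "p"]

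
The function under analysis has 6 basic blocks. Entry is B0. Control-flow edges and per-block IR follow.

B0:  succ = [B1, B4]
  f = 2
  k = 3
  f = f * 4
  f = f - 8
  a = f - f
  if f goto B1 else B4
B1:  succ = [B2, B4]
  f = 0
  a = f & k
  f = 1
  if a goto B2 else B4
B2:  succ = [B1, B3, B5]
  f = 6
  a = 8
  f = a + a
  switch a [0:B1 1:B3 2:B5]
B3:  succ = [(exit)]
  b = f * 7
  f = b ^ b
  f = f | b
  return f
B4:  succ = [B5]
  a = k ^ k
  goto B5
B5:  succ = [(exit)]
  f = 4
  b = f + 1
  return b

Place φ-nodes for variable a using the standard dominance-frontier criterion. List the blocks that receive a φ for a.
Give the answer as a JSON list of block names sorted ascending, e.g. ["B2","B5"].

idom tree: B1←B0 B2←B1 B3←B2 B4←B0 B5←B0
Dom at joins:
  B1: preds {B0,B2}: {B0} ∩ {B0,B1,B2} = {B0}; idom=B0
  B4: preds {B0,B1}: {B0} ∩ {B0,B1} = {B0}; idom=B0
  B5: preds {B2,B4}: {B0,B1,B2} ∩ {B0,B4} = {B0}; idom=B0

DF walk-up:
  B1←B0: walk · to B0
  B1←B2: walk B2→B1 to B0
  B4←B0: walk · to B0
  B4←B1: walk B1 to B0
  B5←B2: walk B2→B1 to B0
  B5←B4: walk B4 to B0
  DF(B0)=∅
  DF(B1)={B1,B4,B5}
  DF(B2)={B1,B5}
  DF(B3)=∅
  DF(B4)={B5}
  DF(B5)=∅

φ for a: defs {B0,B1,B2,B4}
  DF⁺ = {B1,B4,B5}

Answer: ["B1", "B4", "B5"]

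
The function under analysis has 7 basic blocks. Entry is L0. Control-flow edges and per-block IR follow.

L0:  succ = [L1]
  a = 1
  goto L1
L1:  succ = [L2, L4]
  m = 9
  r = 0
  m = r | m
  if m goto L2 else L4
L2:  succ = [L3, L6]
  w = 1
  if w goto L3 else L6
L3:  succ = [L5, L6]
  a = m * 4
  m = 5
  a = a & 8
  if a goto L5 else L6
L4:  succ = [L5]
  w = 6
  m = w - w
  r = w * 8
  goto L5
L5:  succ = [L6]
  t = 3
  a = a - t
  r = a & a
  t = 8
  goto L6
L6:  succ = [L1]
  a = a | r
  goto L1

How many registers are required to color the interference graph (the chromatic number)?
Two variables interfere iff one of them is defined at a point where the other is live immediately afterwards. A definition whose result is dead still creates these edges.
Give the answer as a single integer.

Per-block:
  L0: def={a} ue=∅
  L1: def={m,r} ue=∅
  L2: def={w} ue=∅
  L3: def={a,m} ue={m}
  L4: def={m,r,w} ue=∅
  L5: def={a,r,t} ue={a}
  L6: def={a} ue={a,r}

Live sets:
  L0: in=∅ out={a}
  L1: in={a} out={a,m,r}
  L2: in={a,m,r} out={a,m,r}
  L3: in={m,r} out={a,r}
  L4: in={a} out={a}
  L5: in={a} out={a,r}
  L6: in={a,r} out={a}

Conflict graph:
  a — {m,r,t,w}
  m — {a,r,w}
  r — {a,m,t,w}
  t — {a,r}
  w — {a,m,r}

Chromatic number:
  clique {a,m,r,w} ⇒ need ≥ 4
  assign a→c0 m→c2 r→c1 t→c2 w→c3 — no edge inside a register ⇒ χ ≤ 4
  χ = 4

Answer: 4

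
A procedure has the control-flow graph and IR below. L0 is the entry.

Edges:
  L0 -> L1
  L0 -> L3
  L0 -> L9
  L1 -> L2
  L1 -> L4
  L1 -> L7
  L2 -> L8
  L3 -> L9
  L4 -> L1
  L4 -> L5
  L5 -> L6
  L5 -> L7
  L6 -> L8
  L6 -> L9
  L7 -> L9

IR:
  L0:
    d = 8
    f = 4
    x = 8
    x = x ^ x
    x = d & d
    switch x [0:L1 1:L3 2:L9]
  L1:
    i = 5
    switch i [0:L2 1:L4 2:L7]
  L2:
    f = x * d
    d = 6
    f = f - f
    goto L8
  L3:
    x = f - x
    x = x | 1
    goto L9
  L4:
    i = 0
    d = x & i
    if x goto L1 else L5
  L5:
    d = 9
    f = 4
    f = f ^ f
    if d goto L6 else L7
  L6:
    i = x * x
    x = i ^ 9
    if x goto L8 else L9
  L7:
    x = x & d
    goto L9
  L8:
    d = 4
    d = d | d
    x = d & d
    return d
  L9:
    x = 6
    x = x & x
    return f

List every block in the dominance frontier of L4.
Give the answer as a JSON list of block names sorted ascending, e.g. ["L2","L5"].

idom tree: L1←L0 L2←L1 L3←L0 L4←L1 L5←L4 L6←L5 L7←L1 L8←L1 L9←L0
Dom∩ at merges:
  L1: preds {L0,L4}: {L0} ∩ {L0,L1,L4} = {L0}; idom=L0
  L7: preds {L1,L5}: {L0,L1} ∩ {L0,L1,L4,L5} = {L0,L1}; idom=L1
  L8: preds {L2,L6}: {L0,L1,L2} ∩ {L0,L1,L4,L5,L6} = {L0,L1}; idom=L1
  L9: preds {L0,L3,L6,L7}: {L0} ∩ {L0,L3} ∩ {L0,L1,L4,L5,L6} ∩ {L0,L1,L7} = {L0}; idom=L0

DF derivation:
  join L1 pred L0: · stop@L0
  join L1 pred L4: L4→L1 stop@L0
  join L7 pred L1: · stop@L1
  join L7 pred L5: L5→L4 stop@L1
  join L8 pred L2: L2 stop@L1
  join L8 pred L6: L6→L5→L4 stop@L1
  join L9 pred L0: · stop@L0
  join L9 pred L3: L3 stop@L0
  join L9 pred L6: L6→L5→L4→L1 stop@L0
  join L9 pred L7: L7→L1 stop@L0
  L0 → ∅
  L1 → {L1,L9}
  L2 → {L8}
  L3 → {L9}
  L4 → {L1,L7,L8,L9}
  L5 → {L7,L8,L9}
  L6 → {L8,L9}
  L7 → {L9}
  L8 → ∅
  L9 → ∅

DF(L4) = ["L1", "L7", "L8", "L9"]

Answer: ["L1", "L7", "L8", "L9"]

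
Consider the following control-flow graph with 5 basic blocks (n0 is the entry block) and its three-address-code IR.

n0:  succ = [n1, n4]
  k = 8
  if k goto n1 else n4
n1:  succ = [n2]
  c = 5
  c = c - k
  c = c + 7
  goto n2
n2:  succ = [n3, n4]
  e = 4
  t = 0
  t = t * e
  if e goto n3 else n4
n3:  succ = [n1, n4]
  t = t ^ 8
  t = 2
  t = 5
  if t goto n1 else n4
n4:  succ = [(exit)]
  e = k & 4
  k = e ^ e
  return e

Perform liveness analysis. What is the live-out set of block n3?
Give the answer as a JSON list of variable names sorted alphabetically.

Answer: ["k"]

Derivation:
Per-block:
  n0: {k} / ∅
  n1: {c} / {k}
  n2: {e,t} / ∅
  n3: {t} / {t}
  n4: {e,k} / {k}

Backward fixpoint:
  n0: in=∅ out={k}
  n1: in={k} out={k}
  n2: in={k} out={k,t}
  n3: in={k,t} out={k}
  n4: in={k} out=∅

live-out(n3) = ["k"]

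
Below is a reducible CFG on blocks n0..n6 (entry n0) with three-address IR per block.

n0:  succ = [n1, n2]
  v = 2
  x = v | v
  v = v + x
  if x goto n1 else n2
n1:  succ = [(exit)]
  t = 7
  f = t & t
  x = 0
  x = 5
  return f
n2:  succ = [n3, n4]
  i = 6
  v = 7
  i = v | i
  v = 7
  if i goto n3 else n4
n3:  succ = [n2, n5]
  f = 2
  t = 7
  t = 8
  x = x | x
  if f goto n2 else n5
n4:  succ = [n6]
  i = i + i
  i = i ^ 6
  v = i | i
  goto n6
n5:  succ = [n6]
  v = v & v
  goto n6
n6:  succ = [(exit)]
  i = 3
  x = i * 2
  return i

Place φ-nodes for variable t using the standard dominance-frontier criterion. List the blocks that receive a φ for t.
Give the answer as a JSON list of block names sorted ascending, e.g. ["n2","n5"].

idom tree: n1←n0 n2←n0 n3←n2 n4←n2 n5←n3 n6←n2
Join-block Dom:
  n2: preds {n0,n3}: {n0} ∩ {n0,n2,n3} = {n0}; idom=n0
  n6: preds {n4,n5}: {n0,n2,n4} ∩ {n0,n2,n3,n5} = {n0,n2}; idom=n2

Frontier:
  n2←n0: walk · to n0
  n2←n3: walk n3→n2 to n0
  n6←n4: walk n4 to n2
  n6←n5: walk n5→n3 to n2
  DF(n0)=∅
  DF(n1)=∅
  DF(n2)={n2}
  DF(n3)={n2,n6}
  DF(n4)={n6}
  DF(n5)={n6}
  DF(n6)=∅

φ for t: defs {n1,n3}
  DF⁺ = {n2,n6}

Answer: ["n2", "n6"]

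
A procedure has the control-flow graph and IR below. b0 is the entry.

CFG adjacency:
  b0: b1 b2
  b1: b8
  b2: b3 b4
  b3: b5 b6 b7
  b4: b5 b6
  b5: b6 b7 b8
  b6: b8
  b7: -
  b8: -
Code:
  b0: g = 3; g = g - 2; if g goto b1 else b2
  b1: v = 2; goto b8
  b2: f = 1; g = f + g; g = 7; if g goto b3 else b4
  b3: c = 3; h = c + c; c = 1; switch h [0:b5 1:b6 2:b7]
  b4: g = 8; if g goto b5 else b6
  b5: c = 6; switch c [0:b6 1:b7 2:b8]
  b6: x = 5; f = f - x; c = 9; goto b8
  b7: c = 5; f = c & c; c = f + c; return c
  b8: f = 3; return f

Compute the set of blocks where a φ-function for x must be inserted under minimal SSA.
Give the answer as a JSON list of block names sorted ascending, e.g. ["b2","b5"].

Answer: ["b8"]

Analysis:
idom tree: b1←b0 b2←b0 b3←b2 b4←b2 b5←b2 b6←b2 b7←b2 b8←b0
Dom∩ at merges:
  b5: preds {b3,b4}: {b0,b2,b3} ∩ {b0,b2,b4} = {b0,b2}; idom=b2
  b6: preds {b3,b4,b5}: {b0,b2,b3} ∩ {b0,b2,b4} ∩ {b0,b2,b5} = {b0,b2}; idom=b2
  b7: preds {b3,b5}: {b0,b2,b3} ∩ {b0,b2,b5} = {b0,b2}; idom=b2
  b8: preds {b1,b5,b6}: {b0,b1} ∩ {b0,b2,b5} ∩ {b0,b2,b6} = {b0}; idom=b0

Frontier:
  b5←b3: walk b3 to b2
  b5←b4: walk b4 to b2
  b6←b3: walk b3 to b2
  b6←b4: walk b4 to b2
  b6←b5: walk b5 to b2
  b7←b3: walk b3 to b2
  b7←b5: walk b5 to b2
  b8←b1: walk b1 to b0
  b8←b5: walk b5→b2 to b0
  b8←b6: walk b6→b2 to b0
  b0 → ∅
  b1 → {b8}
  b2 → {b8}
  b3 → {b5,b6,b7}
  b4 → {b5,b6}
  b5 → {b6,b7,b8}
  b6 → {b8}
  b7 → ∅
  b8 → ∅

φ for x: defs {b6}
  DF⁺ = {b8}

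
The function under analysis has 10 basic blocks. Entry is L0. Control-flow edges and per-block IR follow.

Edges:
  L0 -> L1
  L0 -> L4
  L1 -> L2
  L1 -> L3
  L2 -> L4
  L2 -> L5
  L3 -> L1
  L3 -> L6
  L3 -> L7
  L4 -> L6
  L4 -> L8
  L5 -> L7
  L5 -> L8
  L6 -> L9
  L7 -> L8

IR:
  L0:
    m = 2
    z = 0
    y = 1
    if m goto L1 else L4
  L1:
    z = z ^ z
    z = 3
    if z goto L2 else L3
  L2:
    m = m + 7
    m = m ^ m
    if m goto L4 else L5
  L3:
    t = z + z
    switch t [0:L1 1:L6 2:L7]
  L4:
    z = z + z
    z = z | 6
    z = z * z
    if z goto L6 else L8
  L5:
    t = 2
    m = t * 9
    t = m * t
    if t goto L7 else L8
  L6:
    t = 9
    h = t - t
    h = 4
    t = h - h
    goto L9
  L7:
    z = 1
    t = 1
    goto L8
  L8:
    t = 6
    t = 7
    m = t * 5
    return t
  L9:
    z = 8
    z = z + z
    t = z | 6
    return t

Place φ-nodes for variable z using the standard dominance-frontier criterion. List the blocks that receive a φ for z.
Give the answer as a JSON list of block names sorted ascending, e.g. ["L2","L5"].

Answer: ["L1", "L4", "L6", "L8"]

Derivation:
idom tree: L1←L0 L2←L1 L3←L1 L4←L0 L5←L2 L6←L0 L7←L1 L8←L0 L9←L6
Join-block Dom:
  L1: preds {L0,L3}: {L0} ∩ {L0,L1,L3} = {L0}; idom=L0
  L4: preds {L0,L2}: {L0} ∩ {L0,L1,L2} = {L0}; idom=L0
  L6: preds {L3,L4}: {L0,L1,L3} ∩ {L0,L4} = {L0}; idom=L0
  L7: preds {L3,L5}: {L0,L1,L3} ∩ {L0,L1,L2,L5} = {L0,L1}; idom=L1
  L8: preds {L4,L5,L7}: {L0,L4} ∩ {L0,L1,L2,L5} ∩ {L0,L1,L7} = {L0}; idom=L0

Frontier:
  L1←L0: walk · to L0
  L1←L3: walk L3→L1 to L0
  L4←L0: walk · to L0
  L4←L2: walk L2→L1 to L0
  L6←L3: walk L3→L1 to L0
  L6←L4: walk L4 to L0
  L7←L3: walk L3 to L1
  L7←L5: walk L5→L2 to L1
  L8←L4: walk L4 to L0
  L8←L5: walk L5→L2→L1 to L0
  L8←L7: walk L7→L1 to L0
  DF(L0)=∅
  DF(L1)={L1,L4,L6,L8}
  DF(L2)={L4,L7,L8}
  DF(L3)={L1,L6,L7}
  DF(L4)={L6,L8}
  DF(L5)={L7,L8}
  DF(L6)=∅
  DF(L7)={L8}
  DF(L8)=∅
  DF(L9)=∅

φ for z: defs {L0,L1,L4,L7,L9}
  DF⁺ = {L1,L4,L6,L8}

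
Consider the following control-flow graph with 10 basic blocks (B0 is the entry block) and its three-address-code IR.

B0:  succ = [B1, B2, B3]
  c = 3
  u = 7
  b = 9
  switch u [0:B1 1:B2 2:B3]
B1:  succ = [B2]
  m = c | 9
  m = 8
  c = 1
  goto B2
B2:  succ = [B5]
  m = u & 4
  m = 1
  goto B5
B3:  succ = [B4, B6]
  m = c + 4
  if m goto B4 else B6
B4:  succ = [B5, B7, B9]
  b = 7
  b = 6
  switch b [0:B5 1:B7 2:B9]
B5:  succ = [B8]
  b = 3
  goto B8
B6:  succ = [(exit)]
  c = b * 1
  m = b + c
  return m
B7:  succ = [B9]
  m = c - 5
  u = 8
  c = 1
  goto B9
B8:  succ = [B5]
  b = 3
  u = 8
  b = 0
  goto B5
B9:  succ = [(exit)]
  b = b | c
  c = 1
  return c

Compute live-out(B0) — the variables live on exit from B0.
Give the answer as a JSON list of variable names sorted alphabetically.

Answer: ["b", "c", "u"]

Working:
def/use:
  B0 def {b,c,u} use ∅
  B1 def {c,m} use {c}
  B2 def {m} use {u}
  B3 def {m} use {c}
  B4 def {b} use ∅
  B5 def {b} use ∅
  B6 def {c,m} use {b}
  B7 def {c,m,u} use {c}
  B8 def {b,u} use ∅
  B9 def {b,c} use {b,c}

Live sets:
  B0: in=∅ out={b,c,u}
  B1: in={c,u} out={u}
  B2: in={u} out=∅
  B3: in={b,c} out={b,c}
  B4: in={c} out={b,c}
  B5: in=∅ out=∅
  B6: in={b} out=∅
  B7: in={b,c} out={b,c}
  B8: in=∅ out=∅
  B9: in={b,c} out=∅

live-out(B0) = ["b", "c", "u"]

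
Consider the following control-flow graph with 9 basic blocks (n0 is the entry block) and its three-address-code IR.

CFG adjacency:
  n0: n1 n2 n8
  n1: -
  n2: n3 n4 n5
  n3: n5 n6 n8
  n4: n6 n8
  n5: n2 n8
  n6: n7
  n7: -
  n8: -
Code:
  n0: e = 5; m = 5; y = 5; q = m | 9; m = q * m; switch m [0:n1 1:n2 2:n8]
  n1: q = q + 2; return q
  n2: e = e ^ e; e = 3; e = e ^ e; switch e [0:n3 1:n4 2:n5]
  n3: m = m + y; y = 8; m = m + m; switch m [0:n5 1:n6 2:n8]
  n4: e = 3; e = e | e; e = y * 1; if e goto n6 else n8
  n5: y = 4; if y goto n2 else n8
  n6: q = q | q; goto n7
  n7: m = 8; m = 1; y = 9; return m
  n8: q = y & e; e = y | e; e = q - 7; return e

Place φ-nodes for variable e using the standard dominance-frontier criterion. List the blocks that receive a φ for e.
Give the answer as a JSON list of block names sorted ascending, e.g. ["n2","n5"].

Answer: ["n2", "n6", "n8"]

Analysis:
idom tree: n1←n0 n2←n0 n3←n2 n4←n2 n5←n2 n6←n2 n7←n6 n8←n0
Join-block Dom:
  n2: preds {n0,n5}: {n0} ∩ {n0,n2,n5} = {n0}; idom=n0
  n5: preds {n2,n3}: {n0,n2} ∩ {n0,n2,n3} = {n0,n2}; idom=n2
  n6: preds {n3,n4}: {n0,n2,n3} ∩ {n0,n2,n4} = {n0,n2}; idom=n2
  n8: preds {n0,n3,n4,n5}: {n0} ∩ {n0,n2,n3} ∩ {n0,n2,n4} ∩ {n0,n2,n5} = {n0}; idom=n0

Frontier:
  n2←n0: walk · to n0
  n2←n5: walk n5→n2 to n0
  n5←n2: walk · to n2
  n5←n3: walk n3 to n2
  n6←n3: walk n3 to n2
  n6←n4: walk n4 to n2
  n8←n0: walk · to n0
  n8←n3: walk n3→n2 to n0
  n8←n4: walk n4→n2 to n0
  n8←n5: walk n5→n2 to n0
  DF(n0)=∅
  DF(n1)=∅
  DF(n2)={n2,n8}
  DF(n3)={n5,n6,n8}
  DF(n4)={n6,n8}
  DF(n5)={n2,n8}
  DF(n6)=∅
  DF(n7)=∅
  DF(n8)=∅

φ for e: defs {n0,n2,n4,n8}
  DF⁺ = {n2,n6,n8}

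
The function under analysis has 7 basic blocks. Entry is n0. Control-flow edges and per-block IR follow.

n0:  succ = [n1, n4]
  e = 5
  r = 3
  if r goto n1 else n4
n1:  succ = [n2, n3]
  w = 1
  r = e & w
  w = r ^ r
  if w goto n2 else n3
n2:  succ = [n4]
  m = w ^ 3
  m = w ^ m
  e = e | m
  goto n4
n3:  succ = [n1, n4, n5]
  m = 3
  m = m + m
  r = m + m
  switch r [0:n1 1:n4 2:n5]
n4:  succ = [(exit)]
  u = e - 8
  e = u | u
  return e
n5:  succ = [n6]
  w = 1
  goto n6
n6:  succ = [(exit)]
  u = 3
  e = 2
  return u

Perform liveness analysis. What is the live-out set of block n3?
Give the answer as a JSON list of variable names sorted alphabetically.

Answer: ["e"]

Working:
Per-block:
  n0: def={e,r} ue=∅
  n1: def={r,w} ue={e}
  n2: def={e,m} ue={e,w}
  n3: def={m,r} ue=∅
  n4: def={e,u} ue={e}
  n5: def={w} ue=∅
  n6: def={e,u} ue=∅

Backward fixpoint:
  n0: in=∅ out={e}
  n1: in={e} out={e,w}
  n2: in={e,w} out={e}
  n3: in={e} out={e}
  n4: in={e} out=∅
  n5: in=∅ out=∅
  n6: in=∅ out=∅

live-out(n3) = ["e"]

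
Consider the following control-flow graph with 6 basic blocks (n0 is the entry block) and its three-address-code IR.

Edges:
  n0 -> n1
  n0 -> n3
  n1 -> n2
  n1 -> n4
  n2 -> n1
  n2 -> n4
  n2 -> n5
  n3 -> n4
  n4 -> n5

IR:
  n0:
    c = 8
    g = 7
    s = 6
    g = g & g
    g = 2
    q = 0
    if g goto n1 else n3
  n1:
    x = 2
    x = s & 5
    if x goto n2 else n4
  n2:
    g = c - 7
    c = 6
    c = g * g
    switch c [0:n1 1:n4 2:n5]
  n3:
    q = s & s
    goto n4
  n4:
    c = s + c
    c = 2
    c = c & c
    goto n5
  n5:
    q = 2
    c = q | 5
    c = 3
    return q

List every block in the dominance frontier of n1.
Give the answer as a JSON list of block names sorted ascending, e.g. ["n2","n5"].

idom tree: n1←n0 n2←n1 n3←n0 n4←n0 n5←n0
Dom at joins:
  n1: preds {n0,n2}: {n0} ∩ {n0,n1,n2} = {n0}; idom=n0
  n4: preds {n1,n2,n3}: {n0,n1} ∩ {n0,n1,n2} ∩ {n0,n3} = {n0}; idom=n0
  n5: preds {n2,n4}: {n0,n1,n2} ∩ {n0,n4} = {n0}; idom=n0

Frontier:
  n1←n0: walk · to n0
  n1←n2: walk n2→n1 to n0
  n4←n1: walk n1 to n0
  n4←n2: walk n2→n1 to n0
  n4←n3: walk n3 to n0
  n5←n2: walk n2→n1 to n0
  n5←n4: walk n4 to n0
  DF(n0)=∅
  DF(n1)={n1,n4,n5}
  DF(n2)={n1,n4,n5}
  DF(n3)={n4}
  DF(n4)={n5}
  DF(n5)=∅

DF(n1) = ["n1", "n4", "n5"]

Answer: ["n1", "n4", "n5"]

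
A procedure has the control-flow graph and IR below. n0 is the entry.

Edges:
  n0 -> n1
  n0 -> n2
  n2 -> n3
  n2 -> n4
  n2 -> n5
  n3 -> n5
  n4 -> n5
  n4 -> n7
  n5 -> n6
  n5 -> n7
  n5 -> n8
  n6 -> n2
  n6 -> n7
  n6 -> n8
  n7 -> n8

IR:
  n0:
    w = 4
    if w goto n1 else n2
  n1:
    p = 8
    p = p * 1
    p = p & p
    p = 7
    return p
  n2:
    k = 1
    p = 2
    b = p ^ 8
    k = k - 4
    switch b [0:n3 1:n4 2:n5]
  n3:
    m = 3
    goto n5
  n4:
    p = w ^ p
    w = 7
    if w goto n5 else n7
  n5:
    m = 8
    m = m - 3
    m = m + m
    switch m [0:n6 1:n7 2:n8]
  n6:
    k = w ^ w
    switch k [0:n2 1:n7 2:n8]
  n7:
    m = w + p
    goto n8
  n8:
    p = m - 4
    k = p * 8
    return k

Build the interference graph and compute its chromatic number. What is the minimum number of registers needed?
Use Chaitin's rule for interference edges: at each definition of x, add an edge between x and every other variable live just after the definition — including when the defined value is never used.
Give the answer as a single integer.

Block summaries:
  n0: def={w} ue=∅
  n1: def={p} ue=∅
  n2: def={b,k,p} ue=∅
  n3: def={m} ue=∅
  n4: def={p,w} ue={p,w}
  n5: def={m} ue=∅
  n6: def={k} ue={w}
  n7: def={m} ue={p,w}
  n8: def={k,p} ue={m}

Live sets:
  n0: in=∅ out={w}
  n1: in=∅ out=∅
  n2: in={w} out={p,w}
  n3: in={p,w} out={p,w}
  n4: in={p,w} out={p,w}
  n5: in={p,w} out={m,p,w}
  n6: in={m,p,w} out={m,p,w}
  n7: in={p,w} out={m}
  n8: in={m} out=∅

Interfere edges:
  b: {k,p,w}
  k: {b,m,p,w}
  m: {k,p,w}
  p: {b,k,m,w}
  w: {b,k,m,p}

Registers:
  {b,k,p,w} pairwise interfere (4-clique) ⇒ χ ≥ 4
  assign b→R3 k→R0 m→R3 p→R1 w→R2 — no edge inside a register ⇒ χ ≤ 4
  χ = 4

Answer: 4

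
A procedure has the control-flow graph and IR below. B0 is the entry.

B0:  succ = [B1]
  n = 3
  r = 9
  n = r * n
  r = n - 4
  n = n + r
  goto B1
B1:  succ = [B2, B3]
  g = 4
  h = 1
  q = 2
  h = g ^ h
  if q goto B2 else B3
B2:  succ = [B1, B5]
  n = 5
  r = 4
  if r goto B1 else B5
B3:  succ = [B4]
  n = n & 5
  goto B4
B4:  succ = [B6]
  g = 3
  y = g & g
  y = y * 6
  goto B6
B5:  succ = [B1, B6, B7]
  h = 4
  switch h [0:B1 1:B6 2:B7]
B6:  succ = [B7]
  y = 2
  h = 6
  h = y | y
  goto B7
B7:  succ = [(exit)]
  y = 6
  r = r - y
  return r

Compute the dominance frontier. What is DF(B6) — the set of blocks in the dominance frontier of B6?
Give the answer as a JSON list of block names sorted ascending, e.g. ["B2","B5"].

Answer: ["B7"]

Derivation:
idom tree: B1←B0 B2←B1 B3←B1 B4←B3 B5←B2 B6←B1 B7←B1
Dom∩ at merges:
  B1: preds {B0,B2,B5}: {B0} ∩ {B0,B1,B2} ∩ {B0,B1,B2,B5} = {B0}; idom=B0
  B6: preds {B4,B5}: {B0,B1,B3,B4} ∩ {B0,B1,B2,B5} = {B0,B1}; idom=B1
  B7: preds {B5,B6}: {B0,B1,B2,B5} ∩ {B0,B1,B6} = {B0,B1}; idom=B1

Frontier:
  join B1 pred B0: · stop@B0
  join B1 pred B2: B2→B1 stop@B0
  join B1 pred B5: B5→B2→B1 stop@B0
  join B6 pred B4: B4→B3 stop@B1
  join B6 pred B5: B5→B2 stop@B1
  join B7 pred B5: B5→B2 stop@B1
  join B7 pred B6: B6 stop@B1
  B0 → ∅
  B1 → {B1}
  B2 → {B1,B6,B7}
  B3 → {B6}
  B4 → {B6}
  B5 → {B1,B6,B7}
  B6 → {B7}
  B7 → ∅

DF(B6) = ["B7"]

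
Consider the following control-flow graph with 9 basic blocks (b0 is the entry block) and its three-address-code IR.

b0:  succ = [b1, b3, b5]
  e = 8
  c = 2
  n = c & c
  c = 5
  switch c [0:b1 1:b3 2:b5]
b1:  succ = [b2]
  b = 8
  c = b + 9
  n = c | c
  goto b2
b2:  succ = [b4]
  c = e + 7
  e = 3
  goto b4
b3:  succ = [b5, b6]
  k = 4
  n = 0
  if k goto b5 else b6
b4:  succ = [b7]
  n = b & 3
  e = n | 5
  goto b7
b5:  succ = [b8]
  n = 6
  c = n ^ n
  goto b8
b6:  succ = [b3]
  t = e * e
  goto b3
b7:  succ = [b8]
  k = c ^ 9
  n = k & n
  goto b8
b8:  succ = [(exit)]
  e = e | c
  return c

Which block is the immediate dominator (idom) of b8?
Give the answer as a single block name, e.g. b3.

idom tree: b1←b0 b2←b1 b3←b0 b4←b2 b5←b0 b6←b3 b7←b4 b8←b0
Dom at joins:
  b3: preds {b0,b6}: {b0} ∩ {b0,b3,b6} = {b0}; idom=b0
  b5: preds {b0,b3}: {b0} ∩ {b0,b3} = {b0}; idom=b0
  b8: preds {b5,b7}: {b0,b5} ∩ {b0,b1,b2,b4,b7} = {b0}; idom=b0

idom(b8) = b0

Answer: b0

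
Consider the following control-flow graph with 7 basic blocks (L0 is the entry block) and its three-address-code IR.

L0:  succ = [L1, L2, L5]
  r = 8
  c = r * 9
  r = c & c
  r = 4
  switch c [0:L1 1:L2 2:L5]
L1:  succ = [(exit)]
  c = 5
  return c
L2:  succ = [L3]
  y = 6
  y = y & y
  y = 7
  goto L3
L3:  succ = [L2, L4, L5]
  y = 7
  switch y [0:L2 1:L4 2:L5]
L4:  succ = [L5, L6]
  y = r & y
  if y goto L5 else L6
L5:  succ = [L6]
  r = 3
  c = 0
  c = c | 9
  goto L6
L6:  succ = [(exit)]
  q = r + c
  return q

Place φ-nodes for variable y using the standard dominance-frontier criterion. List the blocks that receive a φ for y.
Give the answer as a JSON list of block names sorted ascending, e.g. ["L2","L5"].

Answer: ["L2", "L5", "L6"]

Analysis:
idom tree: L1←L0 L2←L0 L3←L2 L4←L3 L5←L0 L6←L0
Dom at joins:
  L2: preds {L0,L3}: {L0} ∩ {L0,L2,L3} = {L0}; idom=L0
  L5: preds {L0,L3,L4}: {L0} ∩ {L0,L2,L3} ∩ {L0,L2,L3,L4} = {L0}; idom=L0
  L6: preds {L4,L5}: {L0,L2,L3,L4} ∩ {L0,L5} = {L0}; idom=L0

DF walk-up:
  join L2 pred L0: · stop@L0
  join L2 pred L3: L3→L2 stop@L0
  join L5 pred L0: · stop@L0
  join L5 pred L3: L3→L2 stop@L0
  join L5 pred L4: L4→L3→L2 stop@L0
  join L6 pred L4: L4→L3→L2 stop@L0
  join L6 pred L5: L5 stop@L0
  DF(L0)=∅
  DF(L1)=∅
  DF(L2)={L2,L5,L6}
  DF(L3)={L2,L5,L6}
  DF(L4)={L5,L6}
  DF(L5)={L6}
  DF(L6)=∅

φ for y: defs {L2,L3,L4}
  DF⁺ = {L2,L5,L6}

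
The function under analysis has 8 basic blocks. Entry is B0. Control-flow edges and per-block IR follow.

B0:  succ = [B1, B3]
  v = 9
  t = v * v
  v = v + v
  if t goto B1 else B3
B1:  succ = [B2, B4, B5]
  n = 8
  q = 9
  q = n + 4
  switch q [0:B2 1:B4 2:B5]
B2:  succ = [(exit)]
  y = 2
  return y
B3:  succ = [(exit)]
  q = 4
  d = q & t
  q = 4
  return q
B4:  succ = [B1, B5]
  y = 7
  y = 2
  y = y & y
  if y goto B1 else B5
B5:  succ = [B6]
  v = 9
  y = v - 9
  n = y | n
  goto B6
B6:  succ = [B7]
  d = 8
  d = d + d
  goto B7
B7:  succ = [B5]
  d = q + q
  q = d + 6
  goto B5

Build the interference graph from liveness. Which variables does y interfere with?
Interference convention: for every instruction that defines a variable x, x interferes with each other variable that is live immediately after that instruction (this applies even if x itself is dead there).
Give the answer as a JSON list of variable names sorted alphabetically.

Block summaries:
  B0 def {t,v} use ∅
  B1 def {n,q} use ∅
  B2 def {y} use ∅
  B3 def {d,q} use {t}
  B4 def {y} use ∅
  B5 def {n,v,y} use {n}
  B6 def {d} use ∅
  B7 def {d,q} use {q}

Live sets:
  B0: in=∅ out={t}
  B1: in=∅ out={n,q}
  B2: in=∅ out=∅
  B3: in={t} out=∅
  B4: in={n,q} out={n,q}
  B5: in={n,q} out={n,q}
  B6: in={n,q} out={n,q}
  B7: in={n,q} out={n,q}

Interference:
  d: {n,q}
  n: {d,q,v,y}
  q: {d,n,t,v,y}
  t: {q,v}
  v: {n,q,t}
  y: {n,q}

N(y) = ["n", "q"]

Answer: ["n", "q"]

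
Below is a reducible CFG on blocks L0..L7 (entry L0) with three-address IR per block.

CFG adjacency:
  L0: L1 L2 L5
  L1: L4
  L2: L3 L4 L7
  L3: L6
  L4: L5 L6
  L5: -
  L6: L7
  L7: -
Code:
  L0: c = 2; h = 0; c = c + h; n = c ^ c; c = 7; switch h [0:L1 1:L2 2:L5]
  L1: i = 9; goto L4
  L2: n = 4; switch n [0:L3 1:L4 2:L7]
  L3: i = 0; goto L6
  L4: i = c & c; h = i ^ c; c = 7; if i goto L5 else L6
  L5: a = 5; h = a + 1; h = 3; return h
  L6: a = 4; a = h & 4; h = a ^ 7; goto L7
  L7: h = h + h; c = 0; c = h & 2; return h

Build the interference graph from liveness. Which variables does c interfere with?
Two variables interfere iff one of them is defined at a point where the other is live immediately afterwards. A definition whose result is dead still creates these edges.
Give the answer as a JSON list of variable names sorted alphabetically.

Answer: ["h", "i", "n"]

Analysis:
Per-block:
  L0 def {c,h,n} use ∅
  L1 def {i} use ∅
  L2 def {n} use ∅
  L3 def {i} use ∅
  L4 def {c,h,i} use {c}
  L5 def {a,h} use ∅
  L6 def {a,h} use {h}
  L7 def {c,h} use {h}

Live sets:
  live L0: ∅→{c,h}
  live L1: {c}→{c}
  live L2: {c,h}→{c,h}
  live L3: {h}→{h}
  live L4: {c}→{h}
  live L5: ∅→∅
  live L6: {h}→{h}
  live L7: {h}→∅

Interference:
  a: {h}
  c: {h,i,n}
  h: {a,c,i,n}
  i: {c,h}
  n: {c,h}

N(c) = ["h", "i", "n"]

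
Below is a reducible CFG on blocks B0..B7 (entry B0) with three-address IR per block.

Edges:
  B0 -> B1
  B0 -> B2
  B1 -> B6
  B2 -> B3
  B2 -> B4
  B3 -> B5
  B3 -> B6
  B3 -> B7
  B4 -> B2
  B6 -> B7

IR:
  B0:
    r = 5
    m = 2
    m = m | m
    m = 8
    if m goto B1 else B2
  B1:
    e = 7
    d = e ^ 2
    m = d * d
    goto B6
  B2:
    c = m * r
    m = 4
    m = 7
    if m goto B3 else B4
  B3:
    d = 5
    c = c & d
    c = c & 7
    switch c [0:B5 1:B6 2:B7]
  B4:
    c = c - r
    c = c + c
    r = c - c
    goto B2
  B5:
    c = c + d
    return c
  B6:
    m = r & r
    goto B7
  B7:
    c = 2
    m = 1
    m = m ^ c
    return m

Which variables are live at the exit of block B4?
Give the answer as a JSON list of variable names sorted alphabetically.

Block summaries:
  B0 def {m,r} use ∅
  B1 def {d,e,m} use ∅
  B2 def {c,m} use {m,r}
  B3 def {c,d} use {c}
  B4 def {c,r} use {c,r}
  B5 def {c} use {c,d}
  B6 def {m} use {r}
  B7 def {c,m} use ∅

Backward fixpoint:
  live B0: ∅→{m,r}
  live B1: {r}→{r}
  live B2: {m,r}→{c,m,r}
  live B3: {c,r}→{c,d,r}
  live B4: {c,m,r}→{m,r}
  live B5: {c,d}→∅
  live B6: {r}→∅
  live B7: ∅→∅

live-out(B4) = ["m", "r"]

Answer: ["m", "r"]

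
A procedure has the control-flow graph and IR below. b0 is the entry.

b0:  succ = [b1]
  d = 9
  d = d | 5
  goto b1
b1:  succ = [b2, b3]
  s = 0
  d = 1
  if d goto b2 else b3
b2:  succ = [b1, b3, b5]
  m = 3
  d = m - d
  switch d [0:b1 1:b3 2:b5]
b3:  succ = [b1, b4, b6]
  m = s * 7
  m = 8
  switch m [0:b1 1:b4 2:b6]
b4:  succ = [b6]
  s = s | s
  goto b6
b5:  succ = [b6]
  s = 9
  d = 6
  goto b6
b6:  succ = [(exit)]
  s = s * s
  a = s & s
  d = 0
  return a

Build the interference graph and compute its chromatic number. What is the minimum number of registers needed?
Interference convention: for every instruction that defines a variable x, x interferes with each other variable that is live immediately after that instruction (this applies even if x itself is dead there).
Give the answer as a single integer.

Answer: 3

Derivation:
def/use:
  b0: {d} / ∅
  b1: {d,s} / ∅
  b2: {d,m} / {d}
  b3: {m} / {s}
  b4: {s} / {s}
  b5: {d,s} / ∅
  b6: {a,d,s} / {s}

Backward fixpoint:
  b0 li=∅ lo=∅
  b1 li=∅ lo={d,s}
  b2 li={d,s} lo={s}
  b3 li={s} lo={s}
  b4 li={s} lo={s}
  b5 li=∅ lo={s}
  b6 li={s} lo=∅

Conflict graph:
  a — {d}
  d — {a,m,s}
  m — {d,s}
  s — {d,m}

Colouring:
  lower bound: {d,m,s} mutually conflict ⇒ χ ≥ 3
  3-colouring: r0={d}  r1={a,m}  r2={s}
  χ = 3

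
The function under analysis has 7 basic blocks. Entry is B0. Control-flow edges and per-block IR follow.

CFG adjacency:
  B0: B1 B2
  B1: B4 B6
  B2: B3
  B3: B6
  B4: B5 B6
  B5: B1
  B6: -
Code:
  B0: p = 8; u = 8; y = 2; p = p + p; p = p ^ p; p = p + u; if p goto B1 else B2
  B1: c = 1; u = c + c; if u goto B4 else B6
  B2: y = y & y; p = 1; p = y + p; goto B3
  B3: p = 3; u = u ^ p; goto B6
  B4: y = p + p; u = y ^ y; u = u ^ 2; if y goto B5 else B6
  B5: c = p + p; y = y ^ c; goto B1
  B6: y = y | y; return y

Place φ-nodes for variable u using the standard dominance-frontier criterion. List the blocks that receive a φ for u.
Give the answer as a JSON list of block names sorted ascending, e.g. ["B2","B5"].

Answer: ["B1", "B6"]

Analysis:
idom tree: B1←B0 B2←B0 B3←B2 B4←B1 B5←B4 B6←B0
Dom at joins:
  B1: preds {B0,B5}: {B0} ∩ {B0,B1,B4,B5} = {B0}; idom=B0
  B6: preds {B1,B3,B4}: {B0,B1} ∩ {B0,B2,B3} ∩ {B0,B1,B4} = {B0}; idom=B0

DF walk-up:
  B1←B0: walk · to B0
  B1←B5: walk B5→B4→B1 to B0
  B6←B1: walk B1 to B0
  B6←B3: walk B3→B2 to B0
  B6←B4: walk B4→B1 to B0
  DF(B0)=∅
  DF(B1)={B1,B6}
  DF(B2)={B6}
  DF(B3)={B6}
  DF(B4)={B1,B6}
  DF(B5)={B1}
  DF(B6)=∅

φ for u: defs {B0,B1,B3,B4}
  DF⁺ = {B1,B6}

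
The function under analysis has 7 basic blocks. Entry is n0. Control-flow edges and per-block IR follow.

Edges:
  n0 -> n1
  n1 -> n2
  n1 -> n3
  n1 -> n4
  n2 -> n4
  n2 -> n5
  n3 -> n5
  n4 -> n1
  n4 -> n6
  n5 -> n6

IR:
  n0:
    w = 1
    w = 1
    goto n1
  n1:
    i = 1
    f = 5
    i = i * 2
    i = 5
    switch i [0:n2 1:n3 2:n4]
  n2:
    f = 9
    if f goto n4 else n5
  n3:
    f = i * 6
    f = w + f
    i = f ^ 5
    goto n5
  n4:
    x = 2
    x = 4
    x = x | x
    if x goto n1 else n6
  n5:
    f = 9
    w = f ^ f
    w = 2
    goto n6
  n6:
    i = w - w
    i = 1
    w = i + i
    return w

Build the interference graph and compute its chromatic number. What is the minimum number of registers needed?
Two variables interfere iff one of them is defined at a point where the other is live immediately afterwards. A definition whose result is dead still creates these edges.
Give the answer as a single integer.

Per-block:
  n0: def={w} ue=∅
  n1: def={f,i} ue=∅
  n2: def={f} ue=∅
  n3: def={f,i} ue={i,w}
  n4: def={x} ue=∅
  n5: def={f,w} ue=∅
  n6: def={i,w} ue={w}

Live sets:
  live n0: ∅→{w}
  live n1: {w}→{i,w}
  live n2: {w}→{w}
  live n3: {i,w}→∅
  live n4: {w}→{w}
  live n5: ∅→{w}
  live n6: {w}→∅

Conflict graph:
  f — {i,w}
  i — {f,w}
  w — {f,i,x}
  x — {w}

Colouring:
  clique {f,i,w} ⇒ need ≥ 3
  assign f→c1 i→c2 w→c0 x→c1 — no edge inside a register ⇒ χ ≤ 3
  χ = 3

Answer: 3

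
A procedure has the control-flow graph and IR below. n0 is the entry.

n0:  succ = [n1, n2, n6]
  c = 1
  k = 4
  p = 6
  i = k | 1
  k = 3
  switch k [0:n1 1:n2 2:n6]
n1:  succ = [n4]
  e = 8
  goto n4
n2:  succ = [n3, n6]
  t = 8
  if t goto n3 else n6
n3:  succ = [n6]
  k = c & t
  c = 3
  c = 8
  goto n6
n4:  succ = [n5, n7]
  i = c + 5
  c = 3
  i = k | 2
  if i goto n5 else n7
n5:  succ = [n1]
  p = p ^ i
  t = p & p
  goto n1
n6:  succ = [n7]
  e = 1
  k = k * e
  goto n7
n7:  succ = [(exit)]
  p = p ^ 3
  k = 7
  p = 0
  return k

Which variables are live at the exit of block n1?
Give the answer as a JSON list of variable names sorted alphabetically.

Block summaries:
  n0: {c,i,k,p} / ∅
  n1: {e} / ∅
  n2: {t} / ∅
  n3: {c,k} / {c,t}
  n4: {c,i} / {c,k}
  n5: {p,t} / {i,p}
  n6: {e,k} / {k}
  n7: {k,p} / {p}

Live sets:
  n0 li=∅ lo={c,k,p}
  n1 li={c,k,p} lo={c,k,p}
  n2 li={c,k,p} lo={c,k,p,t}
  n3 li={c,p,t} lo={k,p}
  n4 li={c,k,p} lo={c,i,k,p}
  n5 li={c,i,k,p} lo={c,k,p}
  n6 li={k,p} lo={p}
  n7 li={p} lo=∅

live-out(n1) = ["c", "k", "p"]

Answer: ["c", "k", "p"]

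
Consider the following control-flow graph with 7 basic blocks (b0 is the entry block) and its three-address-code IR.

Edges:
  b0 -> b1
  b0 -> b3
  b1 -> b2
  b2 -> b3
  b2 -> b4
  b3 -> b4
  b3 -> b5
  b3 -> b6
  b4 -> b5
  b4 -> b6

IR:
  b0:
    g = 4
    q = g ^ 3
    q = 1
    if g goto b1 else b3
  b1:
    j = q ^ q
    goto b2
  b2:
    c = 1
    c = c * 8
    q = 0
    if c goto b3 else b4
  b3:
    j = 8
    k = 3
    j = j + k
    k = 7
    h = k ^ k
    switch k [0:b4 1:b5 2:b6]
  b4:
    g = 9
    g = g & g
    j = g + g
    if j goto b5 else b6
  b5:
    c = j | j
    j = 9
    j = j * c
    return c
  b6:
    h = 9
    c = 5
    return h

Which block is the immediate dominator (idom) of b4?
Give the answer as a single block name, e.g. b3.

idom tree: b1←b0 b2←b1 b3←b0 b4←b0 b5←b0 b6←b0
Dom∩ at merges:
  b3: preds {b0,b2}: {b0} ∩ {b0,b1,b2} = {b0}; idom=b0
  b4: preds {b2,b3}: {b0,b1,b2} ∩ {b0,b3} = {b0}; idom=b0
  b5: preds {b3,b4}: {b0,b3} ∩ {b0,b4} = {b0}; idom=b0
  b6: preds {b3,b4}: {b0,b3} ∩ {b0,b4} = {b0}; idom=b0

idom(b4) = b0

Answer: b0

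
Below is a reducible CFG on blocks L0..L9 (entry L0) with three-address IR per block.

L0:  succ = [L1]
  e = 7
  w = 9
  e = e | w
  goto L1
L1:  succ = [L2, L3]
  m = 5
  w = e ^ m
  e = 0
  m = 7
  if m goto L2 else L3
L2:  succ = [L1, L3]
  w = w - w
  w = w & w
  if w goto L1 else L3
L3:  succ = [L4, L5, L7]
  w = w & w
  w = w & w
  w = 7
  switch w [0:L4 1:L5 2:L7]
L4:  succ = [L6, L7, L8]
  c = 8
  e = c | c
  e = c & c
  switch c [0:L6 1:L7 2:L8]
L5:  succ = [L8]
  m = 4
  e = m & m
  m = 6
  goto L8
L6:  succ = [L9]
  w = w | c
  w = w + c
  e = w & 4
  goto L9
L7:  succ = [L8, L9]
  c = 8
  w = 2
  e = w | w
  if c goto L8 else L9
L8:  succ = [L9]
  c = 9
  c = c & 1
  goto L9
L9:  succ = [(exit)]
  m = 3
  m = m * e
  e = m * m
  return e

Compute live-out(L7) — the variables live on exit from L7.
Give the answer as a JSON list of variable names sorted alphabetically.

Per-block:
  L0 def {e,w} use ∅
  L1 def {e,m,w} use {e}
  L2 def {w} use {w}
  L3 def {w} use {w}
  L4 def {c,e} use ∅
  L5 def {e,m} use ∅
  L6 def {e,w} use {c,w}
  L7 def {c,e,w} use ∅
  L8 def {c} use ∅
  L9 def {e,m} use {e}

Liveness:
  L0: in=∅ out={e}
  L1: in={e} out={e,w}
  L2: in={e,w} out={e,w}
  L3: in={w} out={w}
  L4: in={w} out={c,e,w}
  L5: in=∅ out={e}
  L6: in={c,w} out={e}
  L7: in=∅ out={e}
  L8: in={e} out={e}
  L9: in={e} out=∅

live-out(L7) = ["e"]

Answer: ["e"]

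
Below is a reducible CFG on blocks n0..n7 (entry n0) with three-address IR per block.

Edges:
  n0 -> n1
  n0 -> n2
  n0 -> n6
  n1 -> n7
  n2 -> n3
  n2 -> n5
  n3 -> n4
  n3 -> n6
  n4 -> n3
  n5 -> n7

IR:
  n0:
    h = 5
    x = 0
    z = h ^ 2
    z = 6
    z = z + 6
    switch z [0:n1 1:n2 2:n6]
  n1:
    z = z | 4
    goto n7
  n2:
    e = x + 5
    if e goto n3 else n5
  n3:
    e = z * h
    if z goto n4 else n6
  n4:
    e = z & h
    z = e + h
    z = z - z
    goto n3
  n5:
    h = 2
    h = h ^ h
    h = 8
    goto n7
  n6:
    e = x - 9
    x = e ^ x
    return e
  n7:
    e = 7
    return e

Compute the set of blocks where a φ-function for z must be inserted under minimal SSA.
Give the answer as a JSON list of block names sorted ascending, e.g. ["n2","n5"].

idom tree: n1←n0 n2←n0 n3←n2 n4←n3 n5←n2 n6←n0 n7←n0
Dom at joins:
  n3: preds {n2,n4}: {n0,n2} ∩ {n0,n2,n3,n4} = {n0,n2}; idom=n2
  n6: preds {n0,n3}: {n0} ∩ {n0,n2,n3} = {n0}; idom=n0
  n7: preds {n1,n5}: {n0,n1} ∩ {n0,n2,n5} = {n0}; idom=n0

Frontier:
  n3←n2: walk · to n2
  n3←n4: walk n4→n3 to n2
  n6←n0: walk · to n0
  n6←n3: walk n3→n2 to n0
  n7←n1: walk n1 to n0
  n7←n5: walk n5→n2 to n0
  DF(n0)=∅
  DF(n1)={n7}
  DF(n2)={n6,n7}
  DF(n3)={n3,n6}
  DF(n4)={n3}
  DF(n5)={n7}
  DF(n6)=∅
  DF(n7)=∅

φ for z: defs {n0,n1,n4}
  DF⁺ = {n3,n6,n7}

Answer: ["n3", "n6", "n7"]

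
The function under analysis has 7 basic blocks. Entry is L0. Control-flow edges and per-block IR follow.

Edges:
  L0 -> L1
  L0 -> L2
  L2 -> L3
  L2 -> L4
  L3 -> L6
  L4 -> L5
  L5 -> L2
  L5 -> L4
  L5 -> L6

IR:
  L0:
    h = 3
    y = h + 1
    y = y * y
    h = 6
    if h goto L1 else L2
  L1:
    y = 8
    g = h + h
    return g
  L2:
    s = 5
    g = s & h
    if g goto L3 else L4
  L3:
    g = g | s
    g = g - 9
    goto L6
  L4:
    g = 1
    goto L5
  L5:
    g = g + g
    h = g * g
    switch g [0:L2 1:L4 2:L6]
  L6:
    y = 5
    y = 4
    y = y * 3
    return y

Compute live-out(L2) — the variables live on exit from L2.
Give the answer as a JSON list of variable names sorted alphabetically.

Answer: ["g", "s"]

Working:
Per-block:
  L0: def={h,y} ue=∅
  L1: def={g,y} ue={h}
  L2: def={g,s} ue={h}
  L3: def={g} ue={g,s}
  L4: def={g} ue=∅
  L5: def={g,h} ue={g}
  L6: def={y} ue=∅

Live sets:
  live L0: ∅→{h}
  live L1: {h}→∅
  live L2: {h}→{g,s}
  live L3: {g,s}→∅
  live L4: ∅→{g}
  live L5: {g}→{h}
  live L6: ∅→∅

live-out(L2) = ["g", "s"]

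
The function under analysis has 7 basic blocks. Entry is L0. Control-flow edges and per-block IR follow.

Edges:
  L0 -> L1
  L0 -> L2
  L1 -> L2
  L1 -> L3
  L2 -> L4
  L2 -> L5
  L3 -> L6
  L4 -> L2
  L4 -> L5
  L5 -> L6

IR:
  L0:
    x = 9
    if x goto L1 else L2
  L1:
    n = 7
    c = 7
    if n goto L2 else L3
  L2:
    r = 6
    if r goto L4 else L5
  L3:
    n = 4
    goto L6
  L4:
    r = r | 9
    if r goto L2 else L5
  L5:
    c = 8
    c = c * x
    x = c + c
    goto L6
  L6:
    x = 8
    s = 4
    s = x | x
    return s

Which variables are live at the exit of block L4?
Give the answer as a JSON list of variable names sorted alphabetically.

Per-block:
  L0: def={x} ue=∅
  L1: def={c,n} ue=∅
  L2: def={r} ue=∅
  L3: def={n} ue=∅
  L4: def={r} ue={r}
  L5: def={c,x} ue={x}
  L6: def={s,x} ue=∅

Liveness:
  live L0: ∅→{x}
  live L1: {x}→{x}
  live L2: {x}→{r,x}
  live L3: ∅→∅
  live L4: {r,x}→{x}
  live L5: {x}→∅
  live L6: ∅→∅

live-out(L4) = ["x"]

Answer: ["x"]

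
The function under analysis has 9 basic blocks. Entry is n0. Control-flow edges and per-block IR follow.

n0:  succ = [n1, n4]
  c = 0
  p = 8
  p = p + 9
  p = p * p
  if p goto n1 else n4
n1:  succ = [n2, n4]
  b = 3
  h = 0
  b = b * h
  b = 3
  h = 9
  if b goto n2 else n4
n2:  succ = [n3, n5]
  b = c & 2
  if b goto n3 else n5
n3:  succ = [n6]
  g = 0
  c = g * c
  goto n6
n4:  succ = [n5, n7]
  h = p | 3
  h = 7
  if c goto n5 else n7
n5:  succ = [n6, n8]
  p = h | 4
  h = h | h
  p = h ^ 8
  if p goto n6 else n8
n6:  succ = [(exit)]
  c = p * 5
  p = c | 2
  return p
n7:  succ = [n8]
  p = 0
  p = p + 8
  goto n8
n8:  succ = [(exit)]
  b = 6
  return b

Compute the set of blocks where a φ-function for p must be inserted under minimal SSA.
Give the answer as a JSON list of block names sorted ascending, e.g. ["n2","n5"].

idom tree: n1←n0 n2←n1 n3←n2 n4←n0 n5←n0 n6←n0 n7←n4 n8←n0
Dom∩ at merges:
  n4: preds {n0,n1}: {n0} ∩ {n0,n1} = {n0}; idom=n0
  n5: preds {n2,n4}: {n0,n1,n2} ∩ {n0,n4} = {n0}; idom=n0
  n6: preds {n3,n5}: {n0,n1,n2,n3} ∩ {n0,n5} = {n0}; idom=n0
  n8: preds {n5,n7}: {n0,n5} ∩ {n0,n4,n7} = {n0}; idom=n0

DF derivation:
  n4←n0: walk · to n0
  n4←n1: walk n1 to n0
  n5←n2: walk n2→n1 to n0
  n5←n4: walk n4 to n0
  n6←n3: walk n3→n2→n1 to n0
  n6←n5: walk n5 to n0
  n8←n5: walk n5 to n0
  n8←n7: walk n7→n4 to n0
  DF(n0)=∅
  DF(n1)={n4,n5,n6}
  DF(n2)={n5,n6}
  DF(n3)={n6}
  DF(n4)={n5,n8}
  DF(n5)={n6,n8}
  DF(n6)=∅
  DF(n7)={n8}
  DF(n8)=∅

φ for p: defs {n0,n5,n6,n7}
  DF⁺ = {n6,n8}

Answer: ["n6", "n8"]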